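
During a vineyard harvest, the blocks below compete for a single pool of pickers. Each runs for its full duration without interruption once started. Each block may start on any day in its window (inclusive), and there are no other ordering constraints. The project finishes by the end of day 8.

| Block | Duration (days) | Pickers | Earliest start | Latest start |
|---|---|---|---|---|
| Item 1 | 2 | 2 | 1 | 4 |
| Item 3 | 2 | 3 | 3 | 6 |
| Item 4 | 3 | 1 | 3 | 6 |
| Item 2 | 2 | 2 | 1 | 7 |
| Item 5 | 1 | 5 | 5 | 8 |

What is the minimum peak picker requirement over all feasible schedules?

Early-start (Item 1@1, Item 3@3, Item 4@3, Item 2@1, Item 5@5) gives peak 6: d1:4  d2:4  d3:4  d4:4  d5:6  d6:0  d7:0  d8:0.
Shift Item 5→6.
Schedule Item 1@1, Item 3@3, Item 4@3, Item 2@1, Item 5@6: d1:4  d2:4  d3:4  d4:4  d5:1  d6:5  d7:0  d8:0 — peak 5.

5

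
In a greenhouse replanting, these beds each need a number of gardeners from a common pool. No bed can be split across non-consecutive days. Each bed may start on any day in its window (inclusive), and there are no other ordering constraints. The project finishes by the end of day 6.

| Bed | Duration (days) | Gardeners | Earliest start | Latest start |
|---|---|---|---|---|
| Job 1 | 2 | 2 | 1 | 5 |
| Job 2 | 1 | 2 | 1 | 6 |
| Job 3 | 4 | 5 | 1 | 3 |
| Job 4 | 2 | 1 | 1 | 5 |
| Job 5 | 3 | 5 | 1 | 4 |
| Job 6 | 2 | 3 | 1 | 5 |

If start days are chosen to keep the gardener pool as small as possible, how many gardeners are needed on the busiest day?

10

Early-start (Job 1@1, Job 2@1, Job 3@1, Job 4@1, Job 5@1, Job 6@1) gives peak 18: d1:18  d2:16  d3:10  d4:5  d5:0  d6:0.
Shift Job 5→3, Job 6→5.
Schedule Job 1@1, Job 2@1, Job 3@1, Job 4@1, Job 5@3, Job 6@5: d1:10  d2:8  d3:10  d4:10  d5:8  d6:3 — peak 10.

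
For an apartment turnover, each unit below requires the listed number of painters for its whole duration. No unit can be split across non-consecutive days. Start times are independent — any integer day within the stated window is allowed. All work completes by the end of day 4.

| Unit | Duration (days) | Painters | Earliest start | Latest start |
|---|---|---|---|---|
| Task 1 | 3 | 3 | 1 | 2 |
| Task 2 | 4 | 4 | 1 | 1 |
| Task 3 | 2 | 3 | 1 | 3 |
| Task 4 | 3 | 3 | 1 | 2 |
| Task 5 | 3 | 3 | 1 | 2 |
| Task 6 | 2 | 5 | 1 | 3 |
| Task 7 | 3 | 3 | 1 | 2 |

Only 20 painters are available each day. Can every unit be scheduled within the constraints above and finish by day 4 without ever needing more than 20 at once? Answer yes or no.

The minimum achievable peak is 21; 20 < 21, so no feasible schedule stays within the cap.

no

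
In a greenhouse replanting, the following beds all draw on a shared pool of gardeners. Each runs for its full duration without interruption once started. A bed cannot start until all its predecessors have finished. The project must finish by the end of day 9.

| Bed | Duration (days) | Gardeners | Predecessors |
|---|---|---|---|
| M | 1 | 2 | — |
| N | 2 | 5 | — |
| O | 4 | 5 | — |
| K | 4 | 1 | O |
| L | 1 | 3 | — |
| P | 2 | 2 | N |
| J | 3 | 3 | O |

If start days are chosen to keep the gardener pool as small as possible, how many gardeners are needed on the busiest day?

Early-start (M@1, N@1, O@1, K@5, L@1, P@3, J@5) gives peak 15: d1:15  d2:10  d3:7  d4:7  d5:4  d6:4  d7:4  d8:1  d9:0.
Shift N→5, L→7, P→8, J→7.
Schedule M@1, N@5, O@1, K@5, L@7, P@8, J@7: d1:7  d2:5  d3:5  d4:5  d5:6  d6:6  d7:7  d8:6  d9:5 — peak 7.

7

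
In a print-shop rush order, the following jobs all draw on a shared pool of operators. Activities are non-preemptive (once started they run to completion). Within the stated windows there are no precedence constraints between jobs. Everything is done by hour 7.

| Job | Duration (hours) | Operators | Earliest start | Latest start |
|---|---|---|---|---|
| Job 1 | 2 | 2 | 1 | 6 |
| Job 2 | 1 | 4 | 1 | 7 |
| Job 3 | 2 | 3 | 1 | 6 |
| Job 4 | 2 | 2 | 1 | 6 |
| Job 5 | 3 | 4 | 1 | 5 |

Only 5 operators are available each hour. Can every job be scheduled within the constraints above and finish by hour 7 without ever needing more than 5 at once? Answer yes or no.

no

The minimum achievable peak is 6; 5 < 6, so no feasible schedule stays within the cap.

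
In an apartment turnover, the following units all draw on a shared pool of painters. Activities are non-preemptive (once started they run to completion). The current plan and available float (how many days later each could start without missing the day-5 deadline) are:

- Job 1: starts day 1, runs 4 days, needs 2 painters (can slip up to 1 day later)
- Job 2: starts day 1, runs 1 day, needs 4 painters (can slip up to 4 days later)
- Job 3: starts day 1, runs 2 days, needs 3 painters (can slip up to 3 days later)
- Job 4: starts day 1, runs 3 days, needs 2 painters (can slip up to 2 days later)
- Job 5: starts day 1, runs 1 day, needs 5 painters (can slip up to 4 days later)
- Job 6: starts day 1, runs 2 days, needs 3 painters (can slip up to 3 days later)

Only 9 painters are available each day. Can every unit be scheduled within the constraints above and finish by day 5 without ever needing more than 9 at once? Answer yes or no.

yes

Schedule Job 1@1, Job 2@5, Job 3@2, Job 4@2, Job 5@1, Job 6@4: d1:7  d2:7  d3:7  d4:7  d5:7 — peak 7 ≤ 9.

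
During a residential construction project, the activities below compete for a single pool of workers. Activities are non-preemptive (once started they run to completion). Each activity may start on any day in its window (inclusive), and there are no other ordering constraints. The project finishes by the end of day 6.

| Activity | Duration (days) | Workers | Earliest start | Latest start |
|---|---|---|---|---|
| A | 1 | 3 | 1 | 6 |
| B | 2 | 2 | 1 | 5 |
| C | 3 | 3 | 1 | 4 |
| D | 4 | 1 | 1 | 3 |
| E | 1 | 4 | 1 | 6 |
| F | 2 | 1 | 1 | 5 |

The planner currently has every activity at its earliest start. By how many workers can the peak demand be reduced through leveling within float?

Early-start peak: d1:14  d2:7  d3:4  d4:1  d5:0  d6:0 ⇒ 14.
Leveled (A@1, B@1, C@2, D@3, E@5, F@3): d1:5  d2:5  d3:5  d4:5  d5:5  d6:1 ⇒ 5.
Reduction 14 − 5 = 9.

9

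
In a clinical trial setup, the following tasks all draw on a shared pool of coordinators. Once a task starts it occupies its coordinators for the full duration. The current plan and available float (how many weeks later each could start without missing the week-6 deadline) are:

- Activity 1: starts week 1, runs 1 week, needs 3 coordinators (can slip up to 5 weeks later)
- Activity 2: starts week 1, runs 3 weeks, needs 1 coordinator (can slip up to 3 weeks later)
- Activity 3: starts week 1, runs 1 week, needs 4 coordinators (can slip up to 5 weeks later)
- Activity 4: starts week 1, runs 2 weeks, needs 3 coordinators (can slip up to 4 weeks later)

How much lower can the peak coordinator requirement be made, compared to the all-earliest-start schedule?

7

Early-start peak: w1:11  w2:4  w3:1  w4:0  w5:0  w6:0 ⇒ 11.
Leveled (Activity 1@1, Activity 2@1, Activity 3@4, Activity 4@2): w1:4  w2:4  w3:4  w4:4  w5:0  w6:0 ⇒ 4.
Reduction 11 − 4 = 7.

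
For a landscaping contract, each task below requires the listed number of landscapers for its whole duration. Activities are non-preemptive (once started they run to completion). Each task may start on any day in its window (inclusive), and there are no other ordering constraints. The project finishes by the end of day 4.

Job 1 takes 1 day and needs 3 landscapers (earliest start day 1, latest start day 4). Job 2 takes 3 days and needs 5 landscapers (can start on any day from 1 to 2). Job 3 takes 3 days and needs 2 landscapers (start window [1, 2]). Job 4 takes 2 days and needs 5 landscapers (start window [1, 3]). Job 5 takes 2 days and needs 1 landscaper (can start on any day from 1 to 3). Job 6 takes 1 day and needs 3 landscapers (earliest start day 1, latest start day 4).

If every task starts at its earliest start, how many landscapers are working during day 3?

At early start, day 3 has: Job 2, Job 3.
Demand: 5 + 2 = 7.

7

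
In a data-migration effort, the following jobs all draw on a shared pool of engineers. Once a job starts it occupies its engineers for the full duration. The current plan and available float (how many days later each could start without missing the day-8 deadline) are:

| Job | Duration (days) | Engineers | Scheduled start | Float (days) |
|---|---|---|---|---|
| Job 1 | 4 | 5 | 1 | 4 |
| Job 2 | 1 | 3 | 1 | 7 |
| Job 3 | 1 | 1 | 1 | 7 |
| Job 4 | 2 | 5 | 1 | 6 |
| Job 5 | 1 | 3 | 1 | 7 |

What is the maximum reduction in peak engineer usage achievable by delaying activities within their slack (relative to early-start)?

12

Early-start peak: d1:17  d2:10  d3:5  d4:5  d5:0  d6:0  d7:0  d8:0 ⇒ 17.
Leveled (Job 1@1, Job 2@5, Job 3@5, Job 4@6, Job 5@8): d1:5  d2:5  d3:5  d4:5  d5:4  d6:5  d7:5  d8:3 ⇒ 5.
Reduction 17 − 5 = 12.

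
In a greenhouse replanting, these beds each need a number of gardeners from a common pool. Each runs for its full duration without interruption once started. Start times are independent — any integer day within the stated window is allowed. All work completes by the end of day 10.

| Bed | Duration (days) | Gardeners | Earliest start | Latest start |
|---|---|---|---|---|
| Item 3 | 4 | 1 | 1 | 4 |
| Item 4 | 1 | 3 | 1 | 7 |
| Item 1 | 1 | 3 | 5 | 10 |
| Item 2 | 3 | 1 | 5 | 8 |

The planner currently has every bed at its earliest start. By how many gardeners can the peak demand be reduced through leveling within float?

1

Early-start peak: d1:4  d2:1  d3:1  d4:1  d5:4  d6:1  d7:1  d8:0  d9:0  d10:0 ⇒ 4.
Leveled (Item 3@1, Item 4@5, Item 1@6, Item 2@7): d1:1  d2:1  d3:1  d4:1  d5:3  d6:3  d7:1  d8:1  d9:1  d10:0 ⇒ 3.
Reduction 4 − 3 = 1.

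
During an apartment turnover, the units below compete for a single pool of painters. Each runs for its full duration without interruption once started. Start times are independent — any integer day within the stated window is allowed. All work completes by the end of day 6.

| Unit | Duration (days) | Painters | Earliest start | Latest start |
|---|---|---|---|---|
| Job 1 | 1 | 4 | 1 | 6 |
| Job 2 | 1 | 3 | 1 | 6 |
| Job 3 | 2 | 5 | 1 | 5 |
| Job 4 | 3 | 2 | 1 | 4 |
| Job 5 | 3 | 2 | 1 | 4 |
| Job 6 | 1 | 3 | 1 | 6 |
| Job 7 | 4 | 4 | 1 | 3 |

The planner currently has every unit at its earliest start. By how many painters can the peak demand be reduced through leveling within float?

15

Early-start peak: d1:23  d2:13  d3:8  d4:4  d5:0  d6:0 ⇒ 23.
Leveled (Job 1@1, Job 2@5, Job 3@5, Job 4@2, Job 5@2, Job 6@6, Job 7@1): d1:8  d2:8  d3:8  d4:8  d5:8  d6:8 ⇒ 8.
Reduction 23 − 8 = 15.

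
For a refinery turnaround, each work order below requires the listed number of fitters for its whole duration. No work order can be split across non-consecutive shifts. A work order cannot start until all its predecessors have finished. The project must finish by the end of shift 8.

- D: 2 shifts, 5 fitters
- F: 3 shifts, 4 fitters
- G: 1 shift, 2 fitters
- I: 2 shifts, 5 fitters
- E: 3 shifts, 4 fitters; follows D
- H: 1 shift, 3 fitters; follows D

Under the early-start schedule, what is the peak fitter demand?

Early-start schedule: D@1, F@1, G@1, I@1, E@3, H@3.
Load per shift: shift 1: 16, shift 2: 14, shift 3: 11, shift 4: 4, shift 5: 4, shift 6: 0, shift 7: 0, shift 8: 0.
Peak is 16.

16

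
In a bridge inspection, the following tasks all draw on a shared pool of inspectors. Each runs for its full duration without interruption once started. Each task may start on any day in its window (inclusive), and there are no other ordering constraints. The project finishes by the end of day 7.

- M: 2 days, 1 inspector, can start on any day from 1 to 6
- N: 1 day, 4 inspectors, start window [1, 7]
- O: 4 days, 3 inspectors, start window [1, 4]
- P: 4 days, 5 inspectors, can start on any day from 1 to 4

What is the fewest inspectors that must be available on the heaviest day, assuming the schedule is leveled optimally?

8

Early-start (M@1, N@1, O@1, P@1) gives peak 13: d1:13  d2:9  d3:8  d4:8  d5:0  d6:0  d7:0.
Shift P→3.
Schedule M@1, N@1, O@1, P@3: d1:8  d2:4  d3:8  d4:8  d5:5  d6:5  d7:0 — peak 8.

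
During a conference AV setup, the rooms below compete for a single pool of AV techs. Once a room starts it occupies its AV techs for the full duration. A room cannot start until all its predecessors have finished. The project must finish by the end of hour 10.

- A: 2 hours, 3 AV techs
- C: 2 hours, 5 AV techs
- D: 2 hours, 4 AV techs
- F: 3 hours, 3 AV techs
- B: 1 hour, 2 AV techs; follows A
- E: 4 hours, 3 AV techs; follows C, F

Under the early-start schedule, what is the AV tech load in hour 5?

3

At early start, hour 5 has: E.
Demand: 3 = 3.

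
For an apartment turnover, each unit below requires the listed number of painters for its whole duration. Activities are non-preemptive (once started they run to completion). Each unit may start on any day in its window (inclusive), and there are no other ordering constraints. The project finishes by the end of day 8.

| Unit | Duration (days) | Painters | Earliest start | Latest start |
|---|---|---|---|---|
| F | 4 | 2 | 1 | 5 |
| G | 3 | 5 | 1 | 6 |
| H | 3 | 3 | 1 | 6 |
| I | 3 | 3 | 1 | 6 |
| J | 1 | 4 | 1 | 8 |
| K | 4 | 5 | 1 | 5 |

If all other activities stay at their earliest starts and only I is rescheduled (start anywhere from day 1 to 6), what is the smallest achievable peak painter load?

19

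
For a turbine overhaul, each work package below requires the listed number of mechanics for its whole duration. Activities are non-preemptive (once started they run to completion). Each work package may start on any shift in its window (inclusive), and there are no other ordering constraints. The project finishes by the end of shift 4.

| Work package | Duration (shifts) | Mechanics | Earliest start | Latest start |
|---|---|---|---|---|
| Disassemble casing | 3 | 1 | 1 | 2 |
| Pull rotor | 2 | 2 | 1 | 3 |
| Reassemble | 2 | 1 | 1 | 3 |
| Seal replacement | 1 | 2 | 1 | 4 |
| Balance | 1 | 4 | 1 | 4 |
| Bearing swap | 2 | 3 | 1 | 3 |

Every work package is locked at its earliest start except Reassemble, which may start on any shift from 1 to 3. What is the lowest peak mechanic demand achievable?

12

Reassemble@1: s1:13  s2:7  s3:1  s4:0 → peak 13
Reassemble@2: s1:12  s2:7  s3:2  s4:0 → peak 12
Reassemble@3: s1:12  s2:6  s3:2  s4:1 → peak 12
Best is Reassemble@2, peak 12.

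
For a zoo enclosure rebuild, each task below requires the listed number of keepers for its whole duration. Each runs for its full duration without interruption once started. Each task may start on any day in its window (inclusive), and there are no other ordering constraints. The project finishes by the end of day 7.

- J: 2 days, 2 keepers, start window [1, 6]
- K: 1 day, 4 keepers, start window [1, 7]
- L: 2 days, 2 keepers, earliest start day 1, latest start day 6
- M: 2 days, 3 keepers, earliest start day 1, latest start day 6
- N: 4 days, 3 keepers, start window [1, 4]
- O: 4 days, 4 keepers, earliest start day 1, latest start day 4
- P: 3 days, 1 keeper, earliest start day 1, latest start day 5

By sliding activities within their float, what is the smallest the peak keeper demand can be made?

8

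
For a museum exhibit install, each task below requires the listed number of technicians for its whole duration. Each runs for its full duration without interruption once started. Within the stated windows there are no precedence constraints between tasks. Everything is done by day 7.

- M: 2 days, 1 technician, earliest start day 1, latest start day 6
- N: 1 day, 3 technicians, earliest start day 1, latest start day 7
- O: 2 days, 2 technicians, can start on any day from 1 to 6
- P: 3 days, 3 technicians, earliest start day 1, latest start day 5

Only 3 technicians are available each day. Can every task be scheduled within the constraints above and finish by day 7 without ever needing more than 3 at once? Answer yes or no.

yes

Schedule M@1, N@3, O@1, P@4: d1:3  d2:3  d3:3  d4:3  d5:3  d6:3  d7:0 — peak 3 ≤ 3.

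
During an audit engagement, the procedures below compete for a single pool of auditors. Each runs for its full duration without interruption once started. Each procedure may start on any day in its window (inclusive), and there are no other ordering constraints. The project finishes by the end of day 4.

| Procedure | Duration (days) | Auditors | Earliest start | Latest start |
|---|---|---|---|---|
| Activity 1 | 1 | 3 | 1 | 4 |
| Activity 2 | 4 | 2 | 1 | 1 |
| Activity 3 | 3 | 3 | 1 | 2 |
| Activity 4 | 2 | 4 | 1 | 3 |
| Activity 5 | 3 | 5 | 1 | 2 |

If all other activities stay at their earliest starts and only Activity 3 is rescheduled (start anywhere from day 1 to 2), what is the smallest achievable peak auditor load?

Activity 3@1: d1:17  d2:14  d3:10  d4:2 → peak 17
Activity 3@2: d1:14  d2:14  d3:10  d4:5 → peak 14
Best is Activity 3@2, peak 14.

14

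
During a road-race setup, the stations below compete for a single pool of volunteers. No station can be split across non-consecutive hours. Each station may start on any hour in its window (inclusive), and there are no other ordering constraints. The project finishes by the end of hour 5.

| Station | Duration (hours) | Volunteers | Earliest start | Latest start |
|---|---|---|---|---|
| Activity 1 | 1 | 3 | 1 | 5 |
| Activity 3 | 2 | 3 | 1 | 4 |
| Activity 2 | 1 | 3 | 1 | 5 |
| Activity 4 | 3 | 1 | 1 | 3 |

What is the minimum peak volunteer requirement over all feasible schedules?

4

Early-start (Activity 1@1, Activity 3@1, Activity 2@1, Activity 4@1) gives peak 10: h1:10  h2:4  h3:1  h4:0  h5:0.
Shift Activity 3→2, Activity 2→4.
Schedule Activity 1@1, Activity 3@2, Activity 2@4, Activity 4@1: h1:4  h2:4  h3:4  h4:3  h5:0 — peak 4.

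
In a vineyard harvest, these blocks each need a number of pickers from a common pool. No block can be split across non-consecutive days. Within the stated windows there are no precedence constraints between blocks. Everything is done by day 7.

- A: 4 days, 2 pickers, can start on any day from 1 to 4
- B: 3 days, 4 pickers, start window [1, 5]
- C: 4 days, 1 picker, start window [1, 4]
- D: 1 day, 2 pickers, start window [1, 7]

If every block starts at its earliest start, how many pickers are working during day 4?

At early start, day 4 has: A, C.
Demand: 2 + 1 = 3.

3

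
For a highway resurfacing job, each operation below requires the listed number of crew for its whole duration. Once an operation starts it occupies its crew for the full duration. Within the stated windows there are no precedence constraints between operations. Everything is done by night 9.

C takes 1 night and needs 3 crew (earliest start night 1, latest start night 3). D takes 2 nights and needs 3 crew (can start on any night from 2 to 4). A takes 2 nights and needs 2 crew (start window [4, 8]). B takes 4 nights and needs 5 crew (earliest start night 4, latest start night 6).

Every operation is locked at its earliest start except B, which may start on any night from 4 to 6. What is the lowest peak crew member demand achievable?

5

B@4: n1:3  n2:3  n3:3  n4:7  n5:7  n6:5  n7:5  n8:0  n9:0 → peak 7
B@5: n1:3  n2:3  n3:3  n4:2  n5:7  n6:5  n7:5  n8:5  n9:0 → peak 7
B@6: n1:3  n2:3  n3:3  n4:2  n5:2  n6:5  n7:5  n8:5  n9:5 → peak 5
Best is B@6, peak 5.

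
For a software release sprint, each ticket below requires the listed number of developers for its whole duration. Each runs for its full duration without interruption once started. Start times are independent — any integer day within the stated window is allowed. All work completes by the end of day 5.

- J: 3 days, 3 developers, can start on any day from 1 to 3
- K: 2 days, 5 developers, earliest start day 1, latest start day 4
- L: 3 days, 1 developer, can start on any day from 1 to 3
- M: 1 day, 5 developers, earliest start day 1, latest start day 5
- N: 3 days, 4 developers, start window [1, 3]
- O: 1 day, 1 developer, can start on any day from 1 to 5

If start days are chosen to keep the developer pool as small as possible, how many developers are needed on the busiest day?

9

Early-start (J@1, K@1, L@1, M@1, N@1, O@1) gives peak 19: d1:19  d2:13  d3:8  d4:0  d5:0.
Shift M→4, N→3, O→3.
Schedule J@1, K@1, L@1, M@4, N@3, O@3: d1:9  d2:9  d3:9  d4:9  d5:4 — peak 9.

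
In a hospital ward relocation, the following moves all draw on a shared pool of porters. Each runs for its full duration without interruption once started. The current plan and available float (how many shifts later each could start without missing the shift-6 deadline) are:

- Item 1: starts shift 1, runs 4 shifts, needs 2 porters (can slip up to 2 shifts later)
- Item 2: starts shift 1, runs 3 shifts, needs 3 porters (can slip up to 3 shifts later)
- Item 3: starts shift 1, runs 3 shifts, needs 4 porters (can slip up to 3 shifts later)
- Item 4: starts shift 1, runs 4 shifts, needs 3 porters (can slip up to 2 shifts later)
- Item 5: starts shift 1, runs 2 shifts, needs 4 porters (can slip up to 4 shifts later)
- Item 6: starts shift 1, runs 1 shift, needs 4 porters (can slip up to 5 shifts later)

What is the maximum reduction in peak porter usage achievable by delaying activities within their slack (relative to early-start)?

Early-start peak: s1:20  s2:16  s3:12  s4:5  s5:0  s6:0 ⇒ 20.
Leveled (Item 1@1, Item 2@4, Item 3@1, Item 4@2, Item 5@5, Item 6@1): s1:10  s2:9  s3:9  s4:8  s5:10  s6:7 ⇒ 10.
Reduction 20 − 10 = 10.

10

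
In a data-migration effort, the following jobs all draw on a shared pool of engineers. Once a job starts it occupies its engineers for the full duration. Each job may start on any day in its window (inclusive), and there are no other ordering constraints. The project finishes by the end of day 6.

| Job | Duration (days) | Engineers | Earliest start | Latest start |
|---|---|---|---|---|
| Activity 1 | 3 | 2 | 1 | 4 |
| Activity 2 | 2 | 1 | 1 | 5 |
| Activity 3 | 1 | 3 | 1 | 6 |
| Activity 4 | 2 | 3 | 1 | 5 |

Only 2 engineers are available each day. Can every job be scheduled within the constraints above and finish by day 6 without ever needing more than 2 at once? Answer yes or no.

Total engineer-days = 17; over 6 days the average is 17/6 > 2, so some day must exceed 2.

no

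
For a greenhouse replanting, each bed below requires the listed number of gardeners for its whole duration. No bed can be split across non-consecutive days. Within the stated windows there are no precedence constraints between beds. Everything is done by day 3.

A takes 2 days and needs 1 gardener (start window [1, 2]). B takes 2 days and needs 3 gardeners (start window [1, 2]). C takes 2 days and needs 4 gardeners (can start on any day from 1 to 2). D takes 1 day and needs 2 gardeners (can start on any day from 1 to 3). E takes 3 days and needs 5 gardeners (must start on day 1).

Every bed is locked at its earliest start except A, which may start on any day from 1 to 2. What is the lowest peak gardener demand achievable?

A@1: d1:15  d2:13  d3:5 → peak 15
A@2: d1:14  d2:13  d3:6 → peak 14
Best is A@2, peak 14.

14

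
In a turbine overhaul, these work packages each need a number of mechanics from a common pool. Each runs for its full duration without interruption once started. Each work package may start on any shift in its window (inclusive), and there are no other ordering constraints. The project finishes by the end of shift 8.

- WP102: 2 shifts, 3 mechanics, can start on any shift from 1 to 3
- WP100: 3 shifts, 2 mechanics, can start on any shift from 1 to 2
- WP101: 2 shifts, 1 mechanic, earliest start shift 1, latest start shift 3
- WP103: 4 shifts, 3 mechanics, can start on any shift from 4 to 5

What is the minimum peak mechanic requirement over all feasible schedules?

Early-start (WP102@1, WP100@1, WP101@1, WP103@4) gives peak 6: s1:6  s2:6  s3:2  s4:3  s5:3  s6:3  s7:3  s8:0.
Shift WP101→3.
Schedule WP102@1, WP100@1, WP101@3, WP103@4: s1:5  s2:5  s3:3  s4:4  s5:3  s6:3  s7:3  s8:0 — peak 5.

5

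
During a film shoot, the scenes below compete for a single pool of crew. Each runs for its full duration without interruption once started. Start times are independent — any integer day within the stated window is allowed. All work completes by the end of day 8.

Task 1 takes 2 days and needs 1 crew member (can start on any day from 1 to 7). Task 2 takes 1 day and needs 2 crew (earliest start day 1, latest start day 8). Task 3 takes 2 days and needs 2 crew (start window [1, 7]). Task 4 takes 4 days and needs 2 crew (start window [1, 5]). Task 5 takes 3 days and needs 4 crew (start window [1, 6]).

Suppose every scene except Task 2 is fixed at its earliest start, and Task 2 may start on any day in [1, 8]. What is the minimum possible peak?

Task 2@1: d1:11  d2:9  d3:6  d4:2  d5:0  d6:0  d7:0  d8:0 → peak 11
Task 2@2: d1:9  d2:11  d3:6  d4:2  d5:0  d6:0  d7:0  d8:0 → peak 11
Task 2@3: d1:9  d2:9  d3:8  d4:2  d5:0  d6:0  d7:0  d8:0 → peak 9
Task 2@4: d1:9  d2:9  d3:6  d4:4  d5:0  d6:0  d7:0  d8:0 → peak 9
Task 2@5: d1:9  d2:9  d3:6  d4:2  d5:2  d6:0  d7:0  d8:0 → peak 9
Task 2@6: d1:9  d2:9  d3:6  d4:2  d5:0  d6:2  d7:0  d8:0 → peak 9
Task 2@7: d1:9  d2:9  d3:6  d4:2  d5:0  d6:0  d7:2  d8:0 → peak 9
Task 2@8: d1:9  d2:9  d3:6  d4:2  d5:0  d6:0  d7:0  d8:2 → peak 9
Best is Task 2@3, peak 9.

9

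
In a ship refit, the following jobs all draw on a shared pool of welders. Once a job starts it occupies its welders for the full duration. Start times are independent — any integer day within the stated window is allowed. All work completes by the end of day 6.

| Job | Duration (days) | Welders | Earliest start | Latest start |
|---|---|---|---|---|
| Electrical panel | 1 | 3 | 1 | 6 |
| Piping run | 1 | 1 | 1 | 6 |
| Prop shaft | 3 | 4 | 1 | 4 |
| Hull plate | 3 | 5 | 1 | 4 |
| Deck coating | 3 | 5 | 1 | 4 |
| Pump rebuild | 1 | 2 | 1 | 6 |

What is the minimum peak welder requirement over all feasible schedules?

Early-start (Electrical panel@1, Piping run@1, Prop shaft@1, Hull plate@1, Deck coating@1, Pump rebuild@1) gives peak 20: d1:20  d2:14  d3:14  d4:0  d5:0  d6:0.
Shift Prop shaft→2, Deck coating→4, Pump rebuild→5.
Schedule Electrical panel@1, Piping run@1, Prop shaft@2, Hull plate@1, Deck coating@4, Pump rebuild@5: d1:9  d2:9  d3:9  d4:9  d5:7  d6:5 — peak 9.

9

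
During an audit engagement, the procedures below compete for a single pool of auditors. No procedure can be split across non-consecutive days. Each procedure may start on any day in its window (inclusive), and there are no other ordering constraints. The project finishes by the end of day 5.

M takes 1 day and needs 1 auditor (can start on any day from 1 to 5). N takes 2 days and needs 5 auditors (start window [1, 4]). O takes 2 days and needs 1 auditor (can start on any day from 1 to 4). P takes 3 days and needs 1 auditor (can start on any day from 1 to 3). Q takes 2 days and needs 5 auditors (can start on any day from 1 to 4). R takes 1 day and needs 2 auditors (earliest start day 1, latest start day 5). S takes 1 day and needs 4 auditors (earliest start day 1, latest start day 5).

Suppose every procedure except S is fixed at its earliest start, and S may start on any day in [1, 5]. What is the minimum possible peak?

15

S@1: d1:19  d2:12  d3:1  d4:0  d5:0 → peak 19
S@2: d1:15  d2:16  d3:1  d4:0  d5:0 → peak 16
S@3: d1:15  d2:12  d3:5  d4:0  d5:0 → peak 15
S@4: d1:15  d2:12  d3:1  d4:4  d5:0 → peak 15
S@5: d1:15  d2:12  d3:1  d4:0  d5:4 → peak 15
Best is S@3, peak 15.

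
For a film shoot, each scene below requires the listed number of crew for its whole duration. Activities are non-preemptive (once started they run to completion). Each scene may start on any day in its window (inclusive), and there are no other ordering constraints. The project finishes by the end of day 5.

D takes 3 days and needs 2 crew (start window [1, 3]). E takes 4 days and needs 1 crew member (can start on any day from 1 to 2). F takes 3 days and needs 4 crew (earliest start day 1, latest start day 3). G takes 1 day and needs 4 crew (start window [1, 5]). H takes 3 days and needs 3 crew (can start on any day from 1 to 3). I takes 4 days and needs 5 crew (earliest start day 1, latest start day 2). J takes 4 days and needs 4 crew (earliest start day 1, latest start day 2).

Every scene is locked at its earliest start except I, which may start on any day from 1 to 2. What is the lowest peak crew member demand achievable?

I@1: d1:23  d2:19  d3:19  d4:10  d5:0 → peak 23
I@2: d1:18  d2:19  d3:19  d4:10  d5:5 → peak 19
Best is I@2, peak 19.

19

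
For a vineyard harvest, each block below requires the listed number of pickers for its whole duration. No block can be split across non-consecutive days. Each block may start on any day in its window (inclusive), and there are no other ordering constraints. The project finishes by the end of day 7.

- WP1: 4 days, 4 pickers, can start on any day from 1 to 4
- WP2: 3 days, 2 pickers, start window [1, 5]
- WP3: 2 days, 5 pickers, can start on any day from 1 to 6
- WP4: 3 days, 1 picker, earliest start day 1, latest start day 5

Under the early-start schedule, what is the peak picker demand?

12

Early-start schedule: WP1@1, WP2@1, WP3@1, WP4@1.
Load per day: day 1: 12, day 2: 12, day 3: 7, day 4: 4, day 5: 0, day 6: 0, day 7: 0.
Peak is 12.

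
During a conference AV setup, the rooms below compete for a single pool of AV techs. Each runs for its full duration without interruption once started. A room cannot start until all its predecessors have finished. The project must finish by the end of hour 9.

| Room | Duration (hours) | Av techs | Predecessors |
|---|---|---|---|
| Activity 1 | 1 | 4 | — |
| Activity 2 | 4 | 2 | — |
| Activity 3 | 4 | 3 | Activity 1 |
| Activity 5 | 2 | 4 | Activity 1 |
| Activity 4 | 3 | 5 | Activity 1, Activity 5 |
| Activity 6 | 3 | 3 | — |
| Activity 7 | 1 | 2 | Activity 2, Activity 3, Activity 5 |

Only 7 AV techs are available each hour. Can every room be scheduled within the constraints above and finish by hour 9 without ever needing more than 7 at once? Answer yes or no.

no

The minimum achievable peak is 8; 7 < 8, so no feasible schedule stays within the cap.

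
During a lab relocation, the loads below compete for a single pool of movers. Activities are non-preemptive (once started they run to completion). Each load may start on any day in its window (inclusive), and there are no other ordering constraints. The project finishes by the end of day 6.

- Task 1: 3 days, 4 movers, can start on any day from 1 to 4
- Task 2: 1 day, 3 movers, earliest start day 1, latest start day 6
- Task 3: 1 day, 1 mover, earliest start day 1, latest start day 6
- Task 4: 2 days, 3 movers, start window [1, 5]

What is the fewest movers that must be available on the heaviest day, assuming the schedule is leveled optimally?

Early-start (Task 1@1, Task 2@1, Task 3@1, Task 4@1) gives peak 11: d1:11  d2:7  d3:4  d4:0  d5:0  d6:0.
Shift Task 2→4, Task 3→4, Task 4→5.
Schedule Task 1@1, Task 2@4, Task 3@4, Task 4@5: d1:4  d2:4  d3:4  d4:4  d5:3  d6:3 — peak 4.
Total mover-days = 22 over 6 days ⇒ peak ≥ ⌈22/6⌉ = 4, so 4 is optimal.

4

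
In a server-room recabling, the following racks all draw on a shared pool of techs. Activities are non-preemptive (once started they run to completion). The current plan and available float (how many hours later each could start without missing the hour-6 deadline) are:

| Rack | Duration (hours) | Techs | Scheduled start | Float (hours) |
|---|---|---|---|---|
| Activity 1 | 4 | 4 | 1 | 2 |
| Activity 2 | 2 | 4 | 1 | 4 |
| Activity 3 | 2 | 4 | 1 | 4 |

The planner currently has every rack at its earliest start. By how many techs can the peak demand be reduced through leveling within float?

Early-start peak: h1:12  h2:12  h3:4  h4:4  h5:0  h6:0 ⇒ 12.
Leveled (Activity 1@1, Activity 2@1, Activity 3@3): h1:8  h2:8  h3:8  h4:8  h5:0  h6:0 ⇒ 8.
Reduction 12 − 8 = 4.

4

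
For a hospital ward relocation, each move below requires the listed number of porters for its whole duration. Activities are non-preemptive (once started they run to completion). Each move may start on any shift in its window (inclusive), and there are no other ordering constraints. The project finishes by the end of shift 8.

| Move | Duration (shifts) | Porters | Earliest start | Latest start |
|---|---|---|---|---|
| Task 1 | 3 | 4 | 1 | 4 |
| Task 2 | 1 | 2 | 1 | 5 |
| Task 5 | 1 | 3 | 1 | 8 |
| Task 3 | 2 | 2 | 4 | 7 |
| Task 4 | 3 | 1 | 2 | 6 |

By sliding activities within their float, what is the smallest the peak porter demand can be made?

4

Early-start (Task 1@1, Task 2@1, Task 5@1, Task 3@4, Task 4@2) gives peak 9: s1:9  s2:5  s3:5  s4:3  s5:2  s6:0  s7:0  s8:0.
Shift Task 2→4, Task 5→5, Task 3→6, Task 4→4.
Schedule Task 1@1, Task 2@4, Task 5@5, Task 3@6, Task 4@4: s1:4  s2:4  s3:4  s4:3  s5:4  s6:3  s7:2  s8:0 — peak 4.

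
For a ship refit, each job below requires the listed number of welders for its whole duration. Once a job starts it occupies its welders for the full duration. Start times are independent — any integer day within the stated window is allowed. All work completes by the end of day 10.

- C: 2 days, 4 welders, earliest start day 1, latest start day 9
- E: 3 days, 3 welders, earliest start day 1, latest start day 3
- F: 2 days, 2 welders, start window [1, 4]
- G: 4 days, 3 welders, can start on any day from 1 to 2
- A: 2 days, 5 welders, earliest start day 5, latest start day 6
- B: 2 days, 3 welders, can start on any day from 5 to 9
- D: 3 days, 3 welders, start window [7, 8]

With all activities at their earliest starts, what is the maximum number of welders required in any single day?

Early-start schedule: C@1, E@1, F@1, G@1, A@5, B@5, D@7.
Load per day: day 1: 12, day 2: 12, day 3: 6, day 4: 3, day 5: 8, day 6: 8, day 7: 3, day 8: 3, day 9: 3, day 10: 0.
Peak is 12.

12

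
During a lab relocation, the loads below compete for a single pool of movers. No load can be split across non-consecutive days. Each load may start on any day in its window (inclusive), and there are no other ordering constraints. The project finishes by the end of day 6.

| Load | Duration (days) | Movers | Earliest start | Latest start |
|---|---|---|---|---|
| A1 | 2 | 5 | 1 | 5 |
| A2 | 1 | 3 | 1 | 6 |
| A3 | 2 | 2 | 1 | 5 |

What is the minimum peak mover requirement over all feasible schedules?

Early-start (A1@1, A2@1, A3@1) gives peak 10: d1:10  d2:7  d3:0  d4:0  d5:0  d6:0.
Shift A2→3, A3→3.
Schedule A1@1, A2@3, A3@3: d1:5  d2:5  d3:5  d4:2  d5:0  d6:0 — peak 5.

5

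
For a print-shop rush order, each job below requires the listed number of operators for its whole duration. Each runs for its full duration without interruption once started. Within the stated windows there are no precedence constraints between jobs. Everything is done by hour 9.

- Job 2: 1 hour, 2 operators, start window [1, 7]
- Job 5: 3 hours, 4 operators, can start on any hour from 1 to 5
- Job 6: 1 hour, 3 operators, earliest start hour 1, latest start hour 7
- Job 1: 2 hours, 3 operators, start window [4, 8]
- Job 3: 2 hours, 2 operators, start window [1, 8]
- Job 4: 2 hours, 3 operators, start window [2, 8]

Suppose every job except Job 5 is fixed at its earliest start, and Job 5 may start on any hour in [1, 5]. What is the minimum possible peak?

Job 5@1: h1:11  h2:9  h3:7  h4:3  h5:3  h6:0  h7:0  h8:0  h9:0 → peak 11
Job 5@2: h1:7  h2:9  h3:7  h4:7  h5:3  h6:0  h7:0  h8:0  h9:0 → peak 9
Job 5@3: h1:7  h2:5  h3:7  h4:7  h5:7  h6:0  h7:0  h8:0  h9:0 → peak 7
Job 5@4: h1:7  h2:5  h3:3  h4:7  h5:7  h6:4  h7:0  h8:0  h9:0 → peak 7
Job 5@5: h1:7  h2:5  h3:3  h4:3  h5:7  h6:4  h7:4  h8:0  h9:0 → peak 7
Best is Job 5@3, peak 7.

7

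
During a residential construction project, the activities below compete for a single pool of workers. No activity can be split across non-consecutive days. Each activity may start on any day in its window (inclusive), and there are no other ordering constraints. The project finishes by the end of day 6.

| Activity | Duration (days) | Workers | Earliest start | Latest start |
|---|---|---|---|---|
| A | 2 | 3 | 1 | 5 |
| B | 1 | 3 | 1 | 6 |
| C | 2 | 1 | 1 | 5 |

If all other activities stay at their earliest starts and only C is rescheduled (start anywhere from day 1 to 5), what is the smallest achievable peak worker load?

6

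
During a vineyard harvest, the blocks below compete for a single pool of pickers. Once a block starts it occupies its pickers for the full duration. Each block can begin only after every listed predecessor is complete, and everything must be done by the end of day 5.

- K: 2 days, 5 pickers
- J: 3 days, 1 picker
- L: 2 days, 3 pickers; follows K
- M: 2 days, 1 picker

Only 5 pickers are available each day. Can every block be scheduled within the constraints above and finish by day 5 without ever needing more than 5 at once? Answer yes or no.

Schedule K@1, J@3, L@3, M@3: d1:5  d2:5  d3:5  d4:5  d5:1 — peak 5 ≤ 5.

yes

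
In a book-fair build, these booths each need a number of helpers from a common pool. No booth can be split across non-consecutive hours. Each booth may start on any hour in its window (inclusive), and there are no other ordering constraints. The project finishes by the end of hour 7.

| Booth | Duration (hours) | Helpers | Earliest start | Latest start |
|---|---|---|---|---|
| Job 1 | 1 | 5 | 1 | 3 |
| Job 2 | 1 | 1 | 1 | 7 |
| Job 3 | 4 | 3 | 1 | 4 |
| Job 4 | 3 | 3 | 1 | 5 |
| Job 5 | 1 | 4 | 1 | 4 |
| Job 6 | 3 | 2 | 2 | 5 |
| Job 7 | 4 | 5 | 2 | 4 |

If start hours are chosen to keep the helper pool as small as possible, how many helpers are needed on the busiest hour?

Early-start (Job 1@1, Job 2@1, Job 3@1, Job 4@1, Job 5@1, Job 6@2, Job 7@2) gives peak 16: h1:16  h2:13  h3:13  h4:10  h5:5  h6:0  h7:0.
Shift Job 4→5, Job 5→2, Job 7→3.
Schedule Job 1@1, Job 2@1, Job 3@1, Job 4@5, Job 5@2, Job 6@2, Job 7@3: h1:9  h2:9  h3:10  h4:10  h5:8  h6:8  h7:3 — peak 10.

10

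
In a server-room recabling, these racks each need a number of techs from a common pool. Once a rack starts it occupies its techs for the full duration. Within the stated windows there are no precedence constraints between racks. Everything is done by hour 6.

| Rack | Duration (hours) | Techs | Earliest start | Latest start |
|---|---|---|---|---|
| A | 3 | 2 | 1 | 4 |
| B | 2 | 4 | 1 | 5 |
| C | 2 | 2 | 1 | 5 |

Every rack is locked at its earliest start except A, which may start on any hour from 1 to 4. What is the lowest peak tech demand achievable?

A@1: h1:8  h2:8  h3:2  h4:0  h5:0  h6:0 → peak 8
A@2: h1:6  h2:8  h3:2  h4:2  h5:0  h6:0 → peak 8
A@3: h1:6  h2:6  h3:2  h4:2  h5:2  h6:0 → peak 6
A@4: h1:6  h2:6  h3:0  h4:2  h5:2  h6:2 → peak 6
Best is A@3, peak 6.

6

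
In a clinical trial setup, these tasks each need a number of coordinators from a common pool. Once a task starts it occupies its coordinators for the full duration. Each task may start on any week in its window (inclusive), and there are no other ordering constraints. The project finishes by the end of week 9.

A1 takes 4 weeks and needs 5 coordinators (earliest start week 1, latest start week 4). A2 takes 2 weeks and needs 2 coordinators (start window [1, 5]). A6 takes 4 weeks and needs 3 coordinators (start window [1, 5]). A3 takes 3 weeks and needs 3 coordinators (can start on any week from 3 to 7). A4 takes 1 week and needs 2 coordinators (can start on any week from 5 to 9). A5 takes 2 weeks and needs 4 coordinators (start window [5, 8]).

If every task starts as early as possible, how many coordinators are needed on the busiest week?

Early-start schedule: A1@1, A2@1, A6@1, A3@3, A4@5, A5@5.
Load per week: week 1: 10, week 2: 10, week 3: 11, week 4: 11, week 5: 9, week 6: 4, week 7: 0, week 8: 0, week 9: 0.
Peak is 11.

11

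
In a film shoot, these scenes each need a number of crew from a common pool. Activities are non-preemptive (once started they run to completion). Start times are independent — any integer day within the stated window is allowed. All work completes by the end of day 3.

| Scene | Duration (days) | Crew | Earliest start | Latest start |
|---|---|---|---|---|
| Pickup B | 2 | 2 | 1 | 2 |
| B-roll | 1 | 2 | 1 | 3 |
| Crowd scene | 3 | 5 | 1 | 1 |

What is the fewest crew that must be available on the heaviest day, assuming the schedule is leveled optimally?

7

Early-start (Pickup B@1, B-roll@1, Crowd scene@1) gives peak 9: d1:9  d2:7  d3:5.
Shift B-roll→3.
Schedule Pickup B@1, B-roll@3, Crowd scene@1: d1:7  d2:7  d3:7 — peak 7.
Total crew member-days = 21 over 3 days ⇒ peak ≥ ⌈21/3⌉ = 7, so 7 is optimal.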